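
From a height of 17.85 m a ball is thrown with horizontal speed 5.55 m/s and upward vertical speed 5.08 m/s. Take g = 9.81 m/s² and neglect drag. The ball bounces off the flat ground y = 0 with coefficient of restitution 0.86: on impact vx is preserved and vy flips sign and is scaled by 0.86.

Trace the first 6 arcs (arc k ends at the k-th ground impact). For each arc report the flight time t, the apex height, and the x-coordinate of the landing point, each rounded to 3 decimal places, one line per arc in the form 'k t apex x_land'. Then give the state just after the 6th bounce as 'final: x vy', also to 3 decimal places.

Arc 1: start y=17.850, vy=5.080 → t=2.495, apex=19.165, x_land=13.845, impact vy=-19.391
  bounce: vy ← 0.86·19.391 = 16.677
Arc 2: start y=0.000, vy=16.677 → t=3.400, apex=14.175, x_land=32.714, impact vy=-16.677
  bounce: vy ← 0.86·16.677 = 14.342
Arc 3: start y=0.000, vy=14.342 → t=2.924, apex=10.484, x_land=48.942, impact vy=-14.342
  bounce: vy ← 0.86·14.342 = 12.334
Arc 4: start y=0.000, vy=12.334 → t=2.515, apex=7.754, x_land=62.898, impact vy=-12.334
  bounce: vy ← 0.86·12.334 = 10.607
Arc 5: start y=0.000, vy=10.607 → t=2.163, apex=5.735, x_land=74.900, impact vy=-10.607
  bounce: vy ← 0.86·10.607 = 9.122
Arc 6: start y=0.000, vy=9.122 → t=1.860, apex=4.241, x_land=85.222, impact vy=-9.122
  bounce: vy ← 0.86·9.122 = 7.845

1 2.495 19.165 13.845
2 3.400 14.175 32.714
3 2.924 10.484 48.942
4 2.515 7.754 62.898
5 2.163 5.735 74.900
6 1.860 4.241 85.222
final: 85.222 7.845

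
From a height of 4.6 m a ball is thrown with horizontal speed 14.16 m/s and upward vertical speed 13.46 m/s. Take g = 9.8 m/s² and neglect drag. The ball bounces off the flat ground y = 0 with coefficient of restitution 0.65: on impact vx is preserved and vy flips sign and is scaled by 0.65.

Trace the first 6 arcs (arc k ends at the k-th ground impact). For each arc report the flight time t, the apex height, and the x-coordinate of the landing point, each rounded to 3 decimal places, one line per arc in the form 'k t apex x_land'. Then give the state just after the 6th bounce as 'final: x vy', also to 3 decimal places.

1 3.054 13.843 43.249
2 2.185 5.849 74.190
3 1.420 2.471 94.301
4 0.923 1.044 107.374
5 0.600 0.441 115.871
6 0.390 0.186 121.394
final: 121.394 1.242

Arc 1: start y=4.600, vy=13.460 → t=3.054, apex=13.843, x_land=43.249, impact vy=-16.472
  bounce: vy ← 0.65·16.472 = 10.707
Arc 2: start y=0.000, vy=10.707 → t=2.185, apex=5.849, x_land=74.190, impact vy=-10.707
  bounce: vy ← 0.65·10.707 = 6.959
Arc 3: start y=0.000, vy=6.959 → t=1.420, apex=2.471, x_land=94.301, impact vy=-6.959
  bounce: vy ← 0.65·6.959 = 4.524
Arc 4: start y=0.000, vy=4.524 → t=0.923, apex=1.044, x_land=107.374, impact vy=-4.524
  bounce: vy ← 0.65·4.524 = 2.940
Arc 5: start y=0.000, vy=2.940 → t=0.600, apex=0.441, x_land=115.871, impact vy=-2.940
  bounce: vy ← 0.65·2.940 = 1.911
Arc 6: start y=0.000, vy=1.911 → t=0.390, apex=0.186, x_land=121.394, impact vy=-1.911
  bounce: vy ← 0.65·1.911 = 1.242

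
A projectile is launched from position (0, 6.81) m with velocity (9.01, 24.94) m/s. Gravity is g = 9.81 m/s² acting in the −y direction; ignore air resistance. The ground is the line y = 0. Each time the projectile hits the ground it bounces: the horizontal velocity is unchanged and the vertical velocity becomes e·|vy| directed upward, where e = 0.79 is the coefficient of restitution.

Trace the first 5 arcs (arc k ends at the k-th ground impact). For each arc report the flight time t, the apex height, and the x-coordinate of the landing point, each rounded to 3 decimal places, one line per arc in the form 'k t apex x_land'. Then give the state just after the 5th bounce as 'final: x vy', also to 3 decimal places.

1 5.344 38.513 48.153
2 4.427 24.036 88.043
3 3.498 15.001 119.556
4 2.763 9.362 144.451
5 2.183 5.843 164.119
final: 164.119 8.458

Arc 1: start y=6.810, vy=24.940 → t=5.344, apex=38.513, x_land=48.153, impact vy=-27.488
  bounce: vy ← 0.79·27.488 = 21.716
Arc 2: start y=0.000, vy=21.716 → t=4.427, apex=24.036, x_land=88.043, impact vy=-21.716
  bounce: vy ← 0.79·21.716 = 17.156
Arc 3: start y=0.000, vy=17.156 → t=3.498, apex=15.001, x_land=119.556, impact vy=-17.156
  bounce: vy ← 0.79·17.156 = 13.553
Arc 4: start y=0.000, vy=13.553 → t=2.763, apex=9.362, x_land=144.451, impact vy=-13.553
  bounce: vy ← 0.79·13.553 = 10.707
Arc 5: start y=0.000, vy=10.707 → t=2.183, apex=5.843, x_land=164.119, impact vy=-10.707
  bounce: vy ← 0.79·10.707 = 8.458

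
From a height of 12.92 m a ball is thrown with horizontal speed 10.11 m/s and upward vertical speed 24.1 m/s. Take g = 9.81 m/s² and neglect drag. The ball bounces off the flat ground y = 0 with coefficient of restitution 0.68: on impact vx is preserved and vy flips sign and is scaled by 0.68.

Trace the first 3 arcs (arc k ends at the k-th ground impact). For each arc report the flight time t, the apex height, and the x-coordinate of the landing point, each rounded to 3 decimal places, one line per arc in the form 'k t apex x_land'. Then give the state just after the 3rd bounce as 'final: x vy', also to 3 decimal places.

Arc 1: start y=12.920, vy=24.100 → t=5.401, apex=42.523, x_land=54.605, impact vy=-28.884
  bounce: vy ← 0.68·28.884 = 19.641
Arc 2: start y=0.000, vy=19.641 → t=4.004, apex=19.663, x_land=95.088, impact vy=-19.641
  bounce: vy ← 0.68·19.641 = 13.356
Arc 3: start y=0.000, vy=13.356 → t=2.723, apex=9.092, x_land=122.618, impact vy=-13.356
  bounce: vy ← 0.68·13.356 = 9.082

1 5.401 42.523 54.605
2 4.004 19.663 95.088
3 2.723 9.092 122.618
final: 122.618 9.082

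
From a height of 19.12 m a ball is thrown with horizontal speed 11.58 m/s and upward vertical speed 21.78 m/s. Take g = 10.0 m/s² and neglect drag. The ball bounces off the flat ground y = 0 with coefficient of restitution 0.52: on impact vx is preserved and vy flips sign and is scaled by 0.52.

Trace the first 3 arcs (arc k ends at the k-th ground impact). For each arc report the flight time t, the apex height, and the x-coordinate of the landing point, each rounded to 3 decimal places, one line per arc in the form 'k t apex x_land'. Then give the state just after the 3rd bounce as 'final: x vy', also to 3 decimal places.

1 5.105 42.838 59.117
2 3.044 11.584 94.368
3 1.583 3.132 112.698
final: 112.698 4.116

Arc 1: start y=19.120, vy=21.780 → t=5.105, apex=42.838, x_land=59.117, impact vy=-29.271
  bounce: vy ← 0.52·29.271 = 15.221
Arc 2: start y=0.000, vy=15.221 → t=3.044, apex=11.584, x_land=94.368, impact vy=-15.221
  bounce: vy ← 0.52·15.221 = 7.915
Arc 3: start y=0.000, vy=7.915 → t=1.583, apex=3.132, x_land=112.698, impact vy=-7.915
  bounce: vy ← 0.52·7.915 = 4.116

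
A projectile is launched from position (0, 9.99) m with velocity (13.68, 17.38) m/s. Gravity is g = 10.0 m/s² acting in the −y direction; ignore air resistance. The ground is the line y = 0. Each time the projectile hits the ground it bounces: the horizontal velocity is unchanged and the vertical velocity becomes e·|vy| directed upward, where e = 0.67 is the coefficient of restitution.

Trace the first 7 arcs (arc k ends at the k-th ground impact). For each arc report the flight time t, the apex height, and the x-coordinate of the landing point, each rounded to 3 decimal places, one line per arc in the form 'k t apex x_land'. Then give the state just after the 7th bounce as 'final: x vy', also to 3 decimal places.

Arc 1: start y=9.990, vy=17.380 → t=3.978, apex=25.093, x_land=54.422, impact vy=-22.402
  bounce: vy ← 0.67·22.402 = 15.010
Arc 2: start y=0.000, vy=15.010 → t=3.002, apex=11.264, x_land=95.488, impact vy=-15.010
  bounce: vy ← 0.67·15.010 = 10.056
Arc 3: start y=0.000, vy=10.056 → t=2.011, apex=5.057, x_land=123.003, impact vy=-10.056
  bounce: vy ← 0.67·10.056 = 6.738
Arc 4: start y=0.000, vy=6.738 → t=1.348, apex=2.270, x_land=141.437, impact vy=-6.738
  bounce: vy ← 0.67·6.738 = 4.514
Arc 5: start y=0.000, vy=4.514 → t=0.903, apex=1.019, x_land=153.788, impact vy=-4.514
  bounce: vy ← 0.67·4.514 = 3.025
Arc 6: start y=0.000, vy=3.025 → t=0.605, apex=0.457, x_land=162.064, impact vy=-3.025
  bounce: vy ← 0.67·3.025 = 2.026
Arc 7: start y=0.000, vy=2.026 → t=0.405, apex=0.205, x_land=167.608, impact vy=-2.026
  bounce: vy ← 0.67·2.026 = 1.358

1 3.978 25.093 54.422
2 3.002 11.264 95.488
3 2.011 5.057 123.003
4 1.348 2.270 141.437
5 0.903 1.019 153.788
6 0.605 0.457 162.064
7 0.405 0.205 167.608
final: 167.608 1.358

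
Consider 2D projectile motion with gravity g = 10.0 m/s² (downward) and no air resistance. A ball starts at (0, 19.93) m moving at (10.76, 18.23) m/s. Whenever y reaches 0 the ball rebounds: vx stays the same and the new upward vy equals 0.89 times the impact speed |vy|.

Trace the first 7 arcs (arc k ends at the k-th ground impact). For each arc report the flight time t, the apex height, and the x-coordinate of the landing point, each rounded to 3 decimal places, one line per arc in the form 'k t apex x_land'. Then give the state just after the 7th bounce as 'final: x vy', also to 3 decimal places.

1 4.527 36.547 48.706
2 4.812 28.949 100.487
3 4.283 22.930 146.572
4 3.812 18.163 187.588
5 3.393 14.387 224.092
6 3.019 11.396 256.581
7 2.687 9.027 285.495
final: 285.495 11.958

Arc 1: start y=19.930, vy=18.230 → t=4.527, apex=36.547, x_land=48.706, impact vy=-27.036
  bounce: vy ← 0.89·27.036 = 24.062
Arc 2: start y=0.000, vy=24.062 → t=4.812, apex=28.949, x_land=100.487, impact vy=-24.062
  bounce: vy ← 0.89·24.062 = 21.415
Arc 3: start y=0.000, vy=21.415 → t=4.283, apex=22.930, x_land=146.572, impact vy=-21.415
  bounce: vy ← 0.89·21.415 = 19.059
Arc 4: start y=0.000, vy=19.059 → t=3.812, apex=18.163, x_land=187.588, impact vy=-19.059
  bounce: vy ← 0.89·19.059 = 16.963
Arc 5: start y=0.000, vy=16.963 → t=3.393, apex=14.387, x_land=224.092, impact vy=-16.963
  bounce: vy ← 0.89·16.963 = 15.097
Arc 6: start y=0.000, vy=15.097 → t=3.019, apex=11.396, x_land=256.581, impact vy=-15.097
  bounce: vy ← 0.89·15.097 = 13.436
Arc 7: start y=0.000, vy=13.436 → t=2.687, apex=9.027, x_land=285.495, impact vy=-13.436
  bounce: vy ← 0.89·13.436 = 11.958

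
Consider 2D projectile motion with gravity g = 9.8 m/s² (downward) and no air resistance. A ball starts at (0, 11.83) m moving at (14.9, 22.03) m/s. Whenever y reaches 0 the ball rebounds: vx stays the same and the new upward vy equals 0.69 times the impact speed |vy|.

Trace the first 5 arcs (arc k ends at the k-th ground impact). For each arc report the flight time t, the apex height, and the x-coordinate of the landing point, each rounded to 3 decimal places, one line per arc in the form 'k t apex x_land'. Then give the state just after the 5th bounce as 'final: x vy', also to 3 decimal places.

1 4.981 36.591 74.212
2 3.771 17.421 130.401
3 2.602 8.294 169.172
4 1.795 3.949 195.924
5 1.239 1.880 214.383
final: 214.383 4.189

Arc 1: start y=11.830, vy=22.030 → t=4.981, apex=36.591, x_land=74.212, impact vy=-26.780
  bounce: vy ← 0.69·26.780 = 18.478
Arc 2: start y=0.000, vy=18.478 → t=3.771, apex=17.421, x_land=130.401, impact vy=-18.478
  bounce: vy ← 0.69·18.478 = 12.750
Arc 3: start y=0.000, vy=12.750 → t=2.602, apex=8.294, x_land=169.172, impact vy=-12.750
  bounce: vy ← 0.69·12.750 = 8.798
Arc 4: start y=0.000, vy=8.798 → t=1.795, apex=3.949, x_land=195.924, impact vy=-8.798
  bounce: vy ← 0.69·8.798 = 6.070
Arc 5: start y=0.000, vy=6.070 → t=1.239, apex=1.880, x_land=214.383, impact vy=-6.070
  bounce: vy ← 0.69·6.070 = 4.189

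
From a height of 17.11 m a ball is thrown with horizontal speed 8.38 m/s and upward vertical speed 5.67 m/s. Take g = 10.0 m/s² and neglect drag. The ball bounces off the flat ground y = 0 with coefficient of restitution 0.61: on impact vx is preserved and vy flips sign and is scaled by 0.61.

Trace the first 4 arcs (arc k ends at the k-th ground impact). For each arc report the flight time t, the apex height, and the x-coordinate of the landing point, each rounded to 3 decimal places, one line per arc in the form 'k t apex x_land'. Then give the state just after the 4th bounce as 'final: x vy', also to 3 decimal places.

1 2.502 18.717 20.965
2 2.360 6.965 40.746
3 1.440 2.592 52.812
4 0.878 0.964 60.173
final: 60.173 2.679

Arc 1: start y=17.110, vy=5.670 → t=2.502, apex=18.717, x_land=20.965, impact vy=-19.348
  bounce: vy ← 0.61·19.348 = 11.802
Arc 2: start y=0.000, vy=11.802 → t=2.360, apex=6.965, x_land=40.746, impact vy=-11.802
  bounce: vy ← 0.61·11.802 = 7.199
Arc 3: start y=0.000, vy=7.199 → t=1.440, apex=2.592, x_land=52.812, impact vy=-7.199
  bounce: vy ← 0.61·7.199 = 4.392
Arc 4: start y=0.000, vy=4.392 → t=0.878, apex=0.964, x_land=60.173, impact vy=-4.392
  bounce: vy ← 0.61·4.392 = 2.679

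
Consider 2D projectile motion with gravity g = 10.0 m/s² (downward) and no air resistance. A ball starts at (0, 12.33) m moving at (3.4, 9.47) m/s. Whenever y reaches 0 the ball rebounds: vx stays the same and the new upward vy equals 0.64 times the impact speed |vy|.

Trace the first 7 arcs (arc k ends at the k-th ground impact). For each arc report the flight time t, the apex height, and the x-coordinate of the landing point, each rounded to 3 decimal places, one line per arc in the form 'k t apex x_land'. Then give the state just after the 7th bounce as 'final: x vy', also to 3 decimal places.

Arc 1: start y=12.330, vy=9.470 → t=2.781, apex=16.814, x_land=9.455, impact vy=-18.338
  bounce: vy ← 0.64·18.338 = 11.736
Arc 2: start y=0.000, vy=11.736 → t=2.347, apex=6.887, x_land=17.435, impact vy=-11.736
  bounce: vy ← 0.64·11.736 = 7.511
Arc 3: start y=0.000, vy=7.511 → t=1.502, apex=2.821, x_land=22.543, impact vy=-7.511
  bounce: vy ← 0.64·7.511 = 4.807
Arc 4: start y=0.000, vy=4.807 → t=0.961, apex=1.155, x_land=25.812, impact vy=-4.807
  bounce: vy ← 0.64·4.807 = 3.077
Arc 5: start y=0.000, vy=3.077 → t=0.615, apex=0.473, x_land=27.904, impact vy=-3.077
  bounce: vy ← 0.64·3.077 = 1.969
Arc 6: start y=0.000, vy=1.969 → t=0.394, apex=0.194, x_land=29.243, impact vy=-1.969
  bounce: vy ← 0.64·1.969 = 1.260
Arc 7: start y=0.000, vy=1.260 → t=0.252, apex=0.079, x_land=30.100, impact vy=-1.260
  bounce: vy ← 0.64·1.260 = 0.807

1 2.781 16.814 9.455
2 2.347 6.887 17.435
3 1.502 2.821 22.543
4 0.961 1.155 25.812
5 0.615 0.473 27.904
6 0.394 0.194 29.243
7 0.252 0.079 30.100
final: 30.100 0.807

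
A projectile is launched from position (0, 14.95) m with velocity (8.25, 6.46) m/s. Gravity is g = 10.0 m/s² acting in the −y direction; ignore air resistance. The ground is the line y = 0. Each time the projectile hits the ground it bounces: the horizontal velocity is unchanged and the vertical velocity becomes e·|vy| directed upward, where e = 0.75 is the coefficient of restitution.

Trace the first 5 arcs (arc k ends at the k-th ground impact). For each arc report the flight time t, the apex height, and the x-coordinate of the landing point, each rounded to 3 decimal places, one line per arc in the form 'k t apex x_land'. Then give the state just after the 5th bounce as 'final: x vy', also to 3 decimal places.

Arc 1: start y=14.950, vy=6.460 → t=2.492, apex=17.037, x_land=20.558, impact vy=-18.459
  bounce: vy ← 0.75·18.459 = 13.844
Arc 2: start y=0.000, vy=13.844 → t=2.769, apex=9.583, x_land=43.401, impact vy=-13.844
  bounce: vy ← 0.75·13.844 = 10.383
Arc 3: start y=0.000, vy=10.383 → t=2.077, apex=5.390, x_land=60.533, impact vy=-10.383
  bounce: vy ← 0.75·10.383 = 7.787
Arc 4: start y=0.000, vy=7.787 → t=1.557, apex=3.032, x_land=73.382, impact vy=-7.787
  bounce: vy ← 0.75·7.787 = 5.841
Arc 5: start y=0.000, vy=5.841 → t=1.168, apex=1.706, x_land=83.019, impact vy=-5.841
  bounce: vy ← 0.75·5.841 = 4.380

1 2.492 17.037 20.558
2 2.769 9.583 43.401
3 2.077 5.390 60.533
4 1.557 3.032 73.382
5 1.168 1.706 83.019
final: 83.019 4.380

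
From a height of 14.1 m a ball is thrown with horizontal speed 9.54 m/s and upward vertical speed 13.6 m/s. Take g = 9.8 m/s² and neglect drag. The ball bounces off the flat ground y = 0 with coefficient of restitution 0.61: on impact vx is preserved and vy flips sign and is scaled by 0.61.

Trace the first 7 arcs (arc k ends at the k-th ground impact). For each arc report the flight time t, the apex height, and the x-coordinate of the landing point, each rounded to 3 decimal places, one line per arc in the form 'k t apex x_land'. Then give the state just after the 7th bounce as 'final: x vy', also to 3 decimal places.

1 3.579 23.537 34.148
2 2.674 8.758 59.656
3 1.631 3.259 75.216
4 0.995 1.213 84.708
5 0.607 0.451 90.498
6 0.370 0.168 94.030
7 0.226 0.062 96.184
final: 96.184 0.675

Arc 1: start y=14.100, vy=13.600 → t=3.579, apex=23.537, x_land=34.148, impact vy=-21.478
  bounce: vy ← 0.61·21.478 = 13.102
Arc 2: start y=0.000, vy=13.102 → t=2.674, apex=8.758, x_land=59.656, impact vy=-13.102
  bounce: vy ← 0.61·13.102 = 7.992
Arc 3: start y=0.000, vy=7.992 → t=1.631, apex=3.259, x_land=75.216, impact vy=-7.992
  bounce: vy ← 0.61·7.992 = 4.875
Arc 4: start y=0.000, vy=4.875 → t=0.995, apex=1.213, x_land=84.708, impact vy=-4.875
  bounce: vy ← 0.61·4.875 = 2.974
Arc 5: start y=0.000, vy=2.974 → t=0.607, apex=0.451, x_land=90.498, impact vy=-2.974
  bounce: vy ← 0.61·2.974 = 1.814
Arc 6: start y=0.000, vy=1.814 → t=0.370, apex=0.168, x_land=94.030, impact vy=-1.814
  bounce: vy ← 0.61·1.814 = 1.107
Arc 7: start y=0.000, vy=1.107 → t=0.226, apex=0.062, x_land=96.184, impact vy=-1.107
  bounce: vy ← 0.61·1.107 = 0.675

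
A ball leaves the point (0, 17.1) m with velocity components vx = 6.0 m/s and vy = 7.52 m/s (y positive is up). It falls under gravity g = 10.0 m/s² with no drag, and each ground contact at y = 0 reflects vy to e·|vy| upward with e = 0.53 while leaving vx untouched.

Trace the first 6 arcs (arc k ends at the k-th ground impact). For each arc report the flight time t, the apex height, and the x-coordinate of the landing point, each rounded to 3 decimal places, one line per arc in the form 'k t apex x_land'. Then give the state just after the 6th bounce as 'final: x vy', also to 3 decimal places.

1 2.748 19.928 16.490
2 2.116 5.598 29.187
3 1.122 1.572 35.917
4 0.594 0.442 39.483
5 0.315 0.124 41.373
6 0.167 0.035 42.375
final: 42.375 0.442

Arc 1: start y=17.100, vy=7.520 → t=2.748, apex=19.928, x_land=16.490, impact vy=-19.964
  bounce: vy ← 0.53·19.964 = 10.581
Arc 2: start y=0.000, vy=10.581 → t=2.116, apex=5.598, x_land=29.187, impact vy=-10.581
  bounce: vy ← 0.53·10.581 = 5.608
Arc 3: start y=0.000, vy=5.608 → t=1.122, apex=1.572, x_land=35.917, impact vy=-5.608
  bounce: vy ← 0.53·5.608 = 2.972
Arc 4: start y=0.000, vy=2.972 → t=0.594, apex=0.442, x_land=39.483, impact vy=-2.972
  bounce: vy ← 0.53·2.972 = 1.575
Arc 5: start y=0.000, vy=1.575 → t=0.315, apex=0.124, x_land=41.373, impact vy=-1.575
  bounce: vy ← 0.53·1.575 = 0.835
Arc 6: start y=0.000, vy=0.835 → t=0.167, apex=0.035, x_land=42.375, impact vy=-0.835
  bounce: vy ← 0.53·0.835 = 0.442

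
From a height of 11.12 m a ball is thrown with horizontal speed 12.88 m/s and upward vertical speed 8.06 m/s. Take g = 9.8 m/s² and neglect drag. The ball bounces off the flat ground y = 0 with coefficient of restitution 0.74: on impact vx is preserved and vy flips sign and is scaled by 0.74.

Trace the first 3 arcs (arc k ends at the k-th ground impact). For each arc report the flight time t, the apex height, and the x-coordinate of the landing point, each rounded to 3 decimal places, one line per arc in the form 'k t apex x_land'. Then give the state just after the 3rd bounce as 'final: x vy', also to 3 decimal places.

1 2.539 14.434 32.700
2 2.540 7.904 65.417
3 1.880 4.328 89.628
final: 89.628 6.816

Arc 1: start y=11.120, vy=8.060 → t=2.539, apex=14.434, x_land=32.700, impact vy=-16.820
  bounce: vy ← 0.74·16.820 = 12.447
Arc 2: start y=0.000, vy=12.447 → t=2.540, apex=7.904, x_land=65.417, impact vy=-12.447
  bounce: vy ← 0.74·12.447 = 9.211
Arc 3: start y=0.000, vy=9.211 → t=1.880, apex=4.328, x_land=89.628, impact vy=-9.211
  bounce: vy ← 0.74·9.211 = 6.816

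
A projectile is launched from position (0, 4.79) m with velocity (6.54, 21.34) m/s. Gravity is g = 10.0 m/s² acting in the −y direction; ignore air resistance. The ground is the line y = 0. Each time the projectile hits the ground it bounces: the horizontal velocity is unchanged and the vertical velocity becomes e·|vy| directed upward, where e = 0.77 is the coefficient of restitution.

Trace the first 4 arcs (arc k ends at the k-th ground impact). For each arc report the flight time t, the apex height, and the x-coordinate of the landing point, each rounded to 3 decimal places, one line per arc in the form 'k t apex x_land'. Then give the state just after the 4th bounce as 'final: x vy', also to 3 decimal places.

Arc 1: start y=4.790, vy=21.340 → t=4.482, apex=27.560, x_land=29.311, impact vy=-23.478
  bounce: vy ← 0.77·23.478 = 18.078
Arc 2: start y=0.000, vy=18.078 → t=3.616, apex=16.340, x_land=52.956, impact vy=-18.078
  bounce: vy ← 0.77·18.078 = 13.920
Arc 3: start y=0.000, vy=13.920 → t=2.784, apex=9.688, x_land=71.163, impact vy=-13.920
  bounce: vy ← 0.77·13.920 = 10.718
Arc 4: start y=0.000, vy=10.718 → t=2.144, apex=5.744, x_land=85.183, impact vy=-10.718
  bounce: vy ← 0.77·10.718 = 8.253

1 4.482 27.560 29.311
2 3.616 16.340 52.956
3 2.784 9.688 71.163
4 2.144 5.744 85.183
final: 85.183 8.253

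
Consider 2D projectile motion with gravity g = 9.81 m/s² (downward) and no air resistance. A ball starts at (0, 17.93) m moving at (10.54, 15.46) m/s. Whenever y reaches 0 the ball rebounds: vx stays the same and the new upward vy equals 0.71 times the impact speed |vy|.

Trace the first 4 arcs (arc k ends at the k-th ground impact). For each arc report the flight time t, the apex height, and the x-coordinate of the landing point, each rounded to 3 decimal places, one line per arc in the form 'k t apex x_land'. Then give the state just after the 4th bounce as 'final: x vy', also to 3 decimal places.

Arc 1: start y=17.930, vy=15.460 → t=4.054, apex=30.112, x_land=42.726, impact vy=-24.306
  bounce: vy ← 0.71·24.306 = 17.258
Arc 2: start y=0.000, vy=17.258 → t=3.518, apex=15.179, x_land=79.809, impact vy=-17.258
  bounce: vy ← 0.71·17.258 = 12.253
Arc 3: start y=0.000, vy=12.253 → t=2.498, apex=7.652, x_land=106.138, impact vy=-12.253
  bounce: vy ← 0.71·12.253 = 8.700
Arc 4: start y=0.000, vy=8.700 → t=1.774, apex=3.857, x_land=124.832, impact vy=-8.700
  bounce: vy ← 0.71·8.700 = 6.177

1 4.054 30.112 42.726
2 3.518 15.179 79.809
3 2.498 7.652 106.138
4 1.774 3.857 124.832
final: 124.832 6.177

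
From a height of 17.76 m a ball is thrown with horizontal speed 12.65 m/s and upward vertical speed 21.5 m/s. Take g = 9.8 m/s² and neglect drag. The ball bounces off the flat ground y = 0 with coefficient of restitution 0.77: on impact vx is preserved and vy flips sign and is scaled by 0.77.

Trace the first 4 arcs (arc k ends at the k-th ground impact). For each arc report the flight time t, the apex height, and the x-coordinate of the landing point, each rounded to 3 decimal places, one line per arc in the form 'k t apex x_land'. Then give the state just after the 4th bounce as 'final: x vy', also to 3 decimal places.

1 5.099 41.344 64.498
2 4.473 24.513 121.085
3 3.444 14.534 164.658
4 2.652 8.617 198.208
final: 198.208 10.007

Arc 1: start y=17.760, vy=21.500 → t=5.099, apex=41.344, x_land=64.498, impact vy=-28.467
  bounce: vy ← 0.77·28.467 = 21.919
Arc 2: start y=0.000, vy=21.919 → t=4.473, apex=24.513, x_land=121.085, impact vy=-21.919
  bounce: vy ← 0.77·21.919 = 16.878
Arc 3: start y=0.000, vy=16.878 → t=3.444, apex=14.534, x_land=164.658, impact vy=-16.878
  bounce: vy ← 0.77·16.878 = 12.996
Arc 4: start y=0.000, vy=12.996 → t=2.652, apex=8.617, x_land=198.208, impact vy=-12.996
  bounce: vy ← 0.77·12.996 = 10.007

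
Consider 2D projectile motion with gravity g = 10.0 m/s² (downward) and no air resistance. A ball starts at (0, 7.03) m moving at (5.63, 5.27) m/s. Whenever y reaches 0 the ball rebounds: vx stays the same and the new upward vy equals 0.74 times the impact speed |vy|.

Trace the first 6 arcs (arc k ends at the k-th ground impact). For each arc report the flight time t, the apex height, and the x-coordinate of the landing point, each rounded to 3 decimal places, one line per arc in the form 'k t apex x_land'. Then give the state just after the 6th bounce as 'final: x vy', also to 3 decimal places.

1 1.825 8.419 10.272
2 1.920 4.610 21.084
3 1.421 2.524 29.085
4 1.052 1.382 35.006
5 0.778 0.757 39.387
6 0.576 0.415 42.629
final: 42.629 2.131

Arc 1: start y=7.030, vy=5.270 → t=1.825, apex=8.419, x_land=10.272, impact vy=-12.976
  bounce: vy ← 0.74·12.976 = 9.602
Arc 2: start y=0.000, vy=9.602 → t=1.920, apex=4.610, x_land=21.084, impact vy=-9.602
  bounce: vy ← 0.74·9.602 = 7.106
Arc 3: start y=0.000, vy=7.106 → t=1.421, apex=2.524, x_land=29.085, impact vy=-7.106
  bounce: vy ← 0.74·7.106 = 5.258
Arc 4: start y=0.000, vy=5.258 → t=1.052, apex=1.382, x_land=35.006, impact vy=-5.258
  bounce: vy ← 0.74·5.258 = 3.891
Arc 5: start y=0.000, vy=3.891 → t=0.778, apex=0.757, x_land=39.387, impact vy=-3.891
  bounce: vy ← 0.74·3.891 = 2.879
Arc 6: start y=0.000, vy=2.879 → t=0.576, apex=0.415, x_land=42.629, impact vy=-2.879
  bounce: vy ← 0.74·2.879 = 2.131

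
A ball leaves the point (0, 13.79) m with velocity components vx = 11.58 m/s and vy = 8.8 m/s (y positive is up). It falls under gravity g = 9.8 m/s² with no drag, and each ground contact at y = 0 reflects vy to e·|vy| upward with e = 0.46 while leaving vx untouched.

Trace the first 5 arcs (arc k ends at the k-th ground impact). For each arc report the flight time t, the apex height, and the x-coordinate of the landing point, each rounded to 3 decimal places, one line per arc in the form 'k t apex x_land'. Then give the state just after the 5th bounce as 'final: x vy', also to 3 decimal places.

1 2.801 17.741 32.433
2 1.751 3.754 52.704
3 0.805 0.794 62.029
4 0.370 0.168 66.319
5 0.170 0.036 68.292
final: 68.292 0.384

Arc 1: start y=13.790, vy=8.800 → t=2.801, apex=17.741, x_land=32.433, impact vy=-18.647
  bounce: vy ← 0.46·18.647 = 8.578
Arc 2: start y=0.000, vy=8.578 → t=1.751, apex=3.754, x_land=52.704, impact vy=-8.578
  bounce: vy ← 0.46·8.578 = 3.946
Arc 3: start y=0.000, vy=3.946 → t=0.805, apex=0.794, x_land=62.029, impact vy=-3.946
  bounce: vy ← 0.46·3.946 = 1.815
Arc 4: start y=0.000, vy=1.815 → t=0.370, apex=0.168, x_land=66.319, impact vy=-1.815
  bounce: vy ← 0.46·1.815 = 0.835
Arc 5: start y=0.000, vy=0.835 → t=0.170, apex=0.036, x_land=68.292, impact vy=-0.835
  bounce: vy ← 0.46·0.835 = 0.384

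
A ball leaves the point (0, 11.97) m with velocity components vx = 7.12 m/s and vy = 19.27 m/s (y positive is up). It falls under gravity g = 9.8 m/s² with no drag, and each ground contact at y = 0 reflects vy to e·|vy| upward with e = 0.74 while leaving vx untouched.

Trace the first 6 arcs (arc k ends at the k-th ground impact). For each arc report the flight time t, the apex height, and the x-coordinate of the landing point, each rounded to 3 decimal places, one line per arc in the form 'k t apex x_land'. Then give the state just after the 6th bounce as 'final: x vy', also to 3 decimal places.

1 4.478 30.916 31.884
2 3.718 16.929 58.353
3 2.751 9.271 77.940
4 2.036 5.077 92.434
5 1.506 2.780 103.160
6 1.115 1.522 111.097
final: 111.097 4.042

Arc 1: start y=11.970, vy=19.270 → t=4.478, apex=30.916, x_land=31.884, impact vy=-24.616
  bounce: vy ← 0.74·24.616 = 18.216
Arc 2: start y=0.000, vy=18.216 → t=3.718, apex=16.929, x_land=58.353, impact vy=-18.216
  bounce: vy ← 0.74·18.216 = 13.480
Arc 3: start y=0.000, vy=13.480 → t=2.751, apex=9.271, x_land=77.940, impact vy=-13.480
  bounce: vy ← 0.74·13.480 = 9.975
Arc 4: start y=0.000, vy=9.975 → t=2.036, apex=5.077, x_land=92.434, impact vy=-9.975
  bounce: vy ← 0.74·9.975 = 7.381
Arc 5: start y=0.000, vy=7.381 → t=1.506, apex=2.780, x_land=103.160, impact vy=-7.381
  bounce: vy ← 0.74·7.381 = 5.462
Arc 6: start y=0.000, vy=5.462 → t=1.115, apex=1.522, x_land=111.097, impact vy=-5.462
  bounce: vy ← 0.74·5.462 = 4.042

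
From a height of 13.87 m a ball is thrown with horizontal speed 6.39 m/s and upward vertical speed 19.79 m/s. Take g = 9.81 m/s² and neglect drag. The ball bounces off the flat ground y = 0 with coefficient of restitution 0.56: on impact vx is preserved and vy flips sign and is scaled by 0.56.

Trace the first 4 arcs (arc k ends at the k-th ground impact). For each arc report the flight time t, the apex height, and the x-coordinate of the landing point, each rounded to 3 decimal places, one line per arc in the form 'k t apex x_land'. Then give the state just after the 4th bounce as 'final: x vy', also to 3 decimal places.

1 4.644 33.831 29.673
2 2.941 10.610 48.468
3 1.647 3.327 58.994
4 0.922 1.043 64.888
final: 64.888 2.534

Arc 1: start y=13.870, vy=19.790 → t=4.644, apex=33.831, x_land=29.673, impact vy=-25.764
  bounce: vy ← 0.56·25.764 = 14.428
Arc 2: start y=0.000, vy=14.428 → t=2.941, apex=10.610, x_land=48.468, impact vy=-14.428
  bounce: vy ← 0.56·14.428 = 8.080
Arc 3: start y=0.000, vy=8.080 → t=1.647, apex=3.327, x_land=58.994, impact vy=-8.080
  bounce: vy ← 0.56·8.080 = 4.525
Arc 4: start y=0.000, vy=4.525 → t=0.922, apex=1.043, x_land=64.888, impact vy=-4.525
  bounce: vy ← 0.56·4.525 = 2.534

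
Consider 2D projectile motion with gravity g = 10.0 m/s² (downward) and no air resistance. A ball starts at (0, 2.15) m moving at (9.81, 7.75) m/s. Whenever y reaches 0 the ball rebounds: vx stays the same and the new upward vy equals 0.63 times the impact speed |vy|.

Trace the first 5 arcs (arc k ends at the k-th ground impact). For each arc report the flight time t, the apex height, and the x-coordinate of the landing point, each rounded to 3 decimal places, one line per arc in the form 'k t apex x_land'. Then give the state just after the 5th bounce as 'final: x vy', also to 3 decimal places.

Arc 1: start y=2.150, vy=7.750 → t=1.790, apex=5.153, x_land=17.562, impact vy=-10.152
  bounce: vy ← 0.63·10.152 = 6.396
Arc 2: start y=0.000, vy=6.396 → t=1.279, apex=2.045, x_land=30.110, impact vy=-6.396
  bounce: vy ← 0.63·6.396 = 4.029
Arc 3: start y=0.000, vy=4.029 → t=0.806, apex=0.812, x_land=38.016, impact vy=-4.029
  bounce: vy ← 0.63·4.029 = 2.538
Arc 4: start y=0.000, vy=2.538 → t=0.508, apex=0.322, x_land=42.996, impact vy=-2.538
  bounce: vy ← 0.63·2.538 = 1.599
Arc 5: start y=0.000, vy=1.599 → t=0.320, apex=0.128, x_land=46.134, impact vy=-1.599
  bounce: vy ← 0.63·1.599 = 1.008

1 1.790 5.153 17.562
2 1.279 2.045 30.110
3 0.806 0.812 38.016
4 0.508 0.322 42.996
5 0.320 0.128 46.134
final: 46.134 1.008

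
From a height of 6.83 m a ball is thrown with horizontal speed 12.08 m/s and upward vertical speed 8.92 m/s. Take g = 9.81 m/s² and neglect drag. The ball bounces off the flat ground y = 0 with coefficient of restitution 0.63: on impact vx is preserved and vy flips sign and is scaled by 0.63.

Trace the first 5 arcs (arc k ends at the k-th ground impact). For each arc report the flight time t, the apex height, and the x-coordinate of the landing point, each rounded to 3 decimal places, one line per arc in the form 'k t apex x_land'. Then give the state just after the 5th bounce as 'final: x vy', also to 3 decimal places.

1 2.399 10.885 28.980
2 1.877 4.320 51.654
3 1.183 1.715 65.939
4 0.745 0.681 74.939
5 0.469 0.270 80.609
final: 80.609 1.450

Arc 1: start y=6.830, vy=8.920 → t=2.399, apex=10.885, x_land=28.980, impact vy=-14.614
  bounce: vy ← 0.63·14.614 = 9.207
Arc 2: start y=0.000, vy=9.207 → t=1.877, apex=4.320, x_land=51.654, impact vy=-9.207
  bounce: vy ← 0.63·9.207 = 5.800
Arc 3: start y=0.000, vy=5.800 → t=1.183, apex=1.715, x_land=65.939, impact vy=-5.800
  bounce: vy ← 0.63·5.800 = 3.654
Arc 4: start y=0.000, vy=3.654 → t=0.745, apex=0.681, x_land=74.939, impact vy=-3.654
  bounce: vy ← 0.63·3.654 = 2.302
Arc 5: start y=0.000, vy=2.302 → t=0.469, apex=0.270, x_land=80.609, impact vy=-2.302
  bounce: vy ← 0.63·2.302 = 1.450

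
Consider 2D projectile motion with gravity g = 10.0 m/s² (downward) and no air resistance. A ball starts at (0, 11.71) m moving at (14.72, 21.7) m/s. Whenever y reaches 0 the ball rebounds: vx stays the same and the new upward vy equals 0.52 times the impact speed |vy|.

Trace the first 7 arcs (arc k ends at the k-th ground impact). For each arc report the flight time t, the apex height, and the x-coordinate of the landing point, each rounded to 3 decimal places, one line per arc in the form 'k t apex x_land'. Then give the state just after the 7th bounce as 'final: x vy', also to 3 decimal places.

Arc 1: start y=11.710, vy=21.700 → t=4.825, apex=35.255, x_land=71.029, impact vy=-26.554
  bounce: vy ← 0.52·26.554 = 13.808
Arc 2: start y=0.000, vy=13.808 → t=2.762, apex=9.533, x_land=111.679, impact vy=-13.808
  bounce: vy ← 0.52·13.808 = 7.180
Arc 3: start y=0.000, vy=7.180 → t=1.436, apex=2.578, x_land=132.818, impact vy=-7.180
  bounce: vy ← 0.52·7.180 = 3.734
Arc 4: start y=0.000, vy=3.734 → t=0.747, apex=0.697, x_land=143.809, impact vy=-3.734
  bounce: vy ← 0.52·3.734 = 1.941
Arc 5: start y=0.000, vy=1.941 → t=0.388, apex=0.188, x_land=149.525, impact vy=-1.941
  bounce: vy ← 0.52·1.941 = 1.010
Arc 6: start y=0.000, vy=1.010 → t=0.202, apex=0.051, x_land=152.497, impact vy=-1.010
  bounce: vy ← 0.52·1.010 = 0.525
Arc 7: start y=0.000, vy=0.525 → t=0.105, apex=0.014, x_land=154.043, impact vy=-0.525
  bounce: vy ← 0.52·0.525 = 0.273

1 4.825 35.255 71.029
2 2.762 9.533 111.679
3 1.436 2.578 132.818
4 0.747 0.697 143.809
5 0.388 0.188 149.525
6 0.202 0.051 152.497
7 0.105 0.014 154.043
final: 154.043 0.273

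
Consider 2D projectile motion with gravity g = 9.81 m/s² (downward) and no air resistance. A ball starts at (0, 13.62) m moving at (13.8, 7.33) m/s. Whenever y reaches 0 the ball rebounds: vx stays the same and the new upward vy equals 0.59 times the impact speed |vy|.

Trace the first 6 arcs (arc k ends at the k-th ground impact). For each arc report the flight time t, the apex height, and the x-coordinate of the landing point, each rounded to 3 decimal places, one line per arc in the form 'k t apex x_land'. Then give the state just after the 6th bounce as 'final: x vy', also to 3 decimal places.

Arc 1: start y=13.620, vy=7.330 → t=2.573, apex=16.358, x_land=35.513, impact vy=-17.915
  bounce: vy ← 0.59·17.915 = 10.570
Arc 2: start y=0.000, vy=10.570 → t=2.155, apex=5.694, x_land=65.251, impact vy=-10.570
  bounce: vy ← 0.59·10.570 = 6.236
Arc 3: start y=0.000, vy=6.236 → t=1.271, apex=1.982, x_land=82.797, impact vy=-6.236
  bounce: vy ← 0.59·6.236 = 3.679
Arc 4: start y=0.000, vy=3.679 → t=0.750, apex=0.690, x_land=93.148, impact vy=-3.679
  bounce: vy ← 0.59·3.679 = 2.171
Arc 5: start y=0.000, vy=2.171 → t=0.443, apex=0.240, x_land=99.256, impact vy=-2.171
  bounce: vy ← 0.59·2.171 = 1.281
Arc 6: start y=0.000, vy=1.281 → t=0.261, apex=0.084, x_land=102.860, impact vy=-1.281
  bounce: vy ← 0.59·1.281 = 0.756

1 2.573 16.358 35.513
2 2.155 5.694 65.251
3 1.271 1.982 82.797
4 0.750 0.690 93.148
5 0.443 0.240 99.256
6 0.261 0.084 102.860
final: 102.860 0.756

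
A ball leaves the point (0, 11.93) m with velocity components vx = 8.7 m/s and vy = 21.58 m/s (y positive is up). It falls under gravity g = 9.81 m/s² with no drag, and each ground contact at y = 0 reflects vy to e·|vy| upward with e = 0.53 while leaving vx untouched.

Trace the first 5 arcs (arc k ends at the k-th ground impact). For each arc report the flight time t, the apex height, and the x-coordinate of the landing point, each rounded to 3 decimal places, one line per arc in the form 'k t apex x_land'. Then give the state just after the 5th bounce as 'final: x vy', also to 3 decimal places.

1 4.896 35.666 42.598
2 2.858 10.019 67.466
3 1.515 2.814 80.645
4 0.803 0.791 87.631
5 0.426 0.222 91.333
final: 91.333 1.106

Arc 1: start y=11.930, vy=21.580 → t=4.896, apex=35.666, x_land=42.598, impact vy=-26.453
  bounce: vy ← 0.53·26.453 = 14.020
Arc 2: start y=0.000, vy=14.020 → t=2.858, apex=10.019, x_land=67.466, impact vy=-14.020
  bounce: vy ← 0.53·14.020 = 7.431
Arc 3: start y=0.000, vy=7.431 → t=1.515, apex=2.814, x_land=80.645, impact vy=-7.431
  bounce: vy ← 0.53·7.431 = 3.938
Arc 4: start y=0.000, vy=3.938 → t=0.803, apex=0.791, x_land=87.631, impact vy=-3.938
  bounce: vy ← 0.53·3.938 = 2.087
Arc 5: start y=0.000, vy=2.087 → t=0.426, apex=0.222, x_land=91.333, impact vy=-2.087
  bounce: vy ← 0.53·2.087 = 1.106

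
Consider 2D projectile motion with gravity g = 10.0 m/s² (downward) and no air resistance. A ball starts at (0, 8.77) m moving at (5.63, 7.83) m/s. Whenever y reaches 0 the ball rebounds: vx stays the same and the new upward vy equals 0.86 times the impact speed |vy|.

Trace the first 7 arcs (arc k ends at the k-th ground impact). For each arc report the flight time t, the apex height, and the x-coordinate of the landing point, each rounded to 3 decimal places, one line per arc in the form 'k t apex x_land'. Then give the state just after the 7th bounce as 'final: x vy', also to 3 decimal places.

1 2.322 11.835 13.070
2 2.646 8.753 27.969
3 2.276 6.474 40.782
4 1.957 4.788 51.801
5 1.683 3.541 61.277
6 1.448 2.619 69.426
7 1.245 1.937 76.435
final: 76.435 5.353

Arc 1: start y=8.770, vy=7.830 → t=2.322, apex=11.835, x_land=13.070, impact vy=-15.385
  bounce: vy ← 0.86·15.385 = 13.231
Arc 2: start y=0.000, vy=13.231 → t=2.646, apex=8.753, x_land=27.969, impact vy=-13.231
  bounce: vy ← 0.86·13.231 = 11.379
Arc 3: start y=0.000, vy=11.379 → t=2.276, apex=6.474, x_land=40.782, impact vy=-11.379
  bounce: vy ← 0.86·11.379 = 9.786
Arc 4: start y=0.000, vy=9.786 → t=1.957, apex=4.788, x_land=51.801, impact vy=-9.786
  bounce: vy ← 0.86·9.786 = 8.416
Arc 5: start y=0.000, vy=8.416 → t=1.683, apex=3.541, x_land=61.277, impact vy=-8.416
  bounce: vy ← 0.86·8.416 = 7.238
Arc 6: start y=0.000, vy=7.238 → t=1.448, apex=2.619, x_land=69.426, impact vy=-7.238
  bounce: vy ← 0.86·7.238 = 6.224
Arc 7: start y=0.000, vy=6.224 → t=1.245, apex=1.937, x_land=76.435, impact vy=-6.224
  bounce: vy ← 0.86·6.224 = 5.353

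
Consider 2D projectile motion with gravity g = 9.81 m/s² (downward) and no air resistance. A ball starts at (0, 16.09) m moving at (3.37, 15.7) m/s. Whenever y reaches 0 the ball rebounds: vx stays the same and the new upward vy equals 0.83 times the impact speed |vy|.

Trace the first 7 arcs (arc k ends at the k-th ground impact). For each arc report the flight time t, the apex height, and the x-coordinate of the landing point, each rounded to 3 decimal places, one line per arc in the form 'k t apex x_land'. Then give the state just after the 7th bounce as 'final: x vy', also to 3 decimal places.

1 4.017 28.653 13.538
2 4.012 19.739 27.059
3 3.330 13.598 38.282
4 2.764 9.368 47.596
5 2.294 6.454 55.327
6 1.904 4.446 61.744
7 1.580 3.063 67.070
final: 67.070 6.434

Arc 1: start y=16.090, vy=15.700 → t=4.017, apex=28.653, x_land=13.538, impact vy=-23.710
  bounce: vy ← 0.83·23.710 = 19.680
Arc 2: start y=0.000, vy=19.680 → t=4.012, apex=19.739, x_land=27.059, impact vy=-19.680
  bounce: vy ← 0.83·19.680 = 16.334
Arc 3: start y=0.000, vy=16.334 → t=3.330, apex=13.598, x_land=38.282, impact vy=-16.334
  bounce: vy ← 0.83·16.334 = 13.557
Arc 4: start y=0.000, vy=13.557 → t=2.764, apex=9.368, x_land=47.596, impact vy=-13.557
  bounce: vy ← 0.83·13.557 = 11.252
Arc 5: start y=0.000, vy=11.252 → t=2.294, apex=6.454, x_land=55.327, impact vy=-11.252
  bounce: vy ← 0.83·11.252 = 9.340
Arc 6: start y=0.000, vy=9.340 → t=1.904, apex=4.446, x_land=61.744, impact vy=-9.340
  bounce: vy ← 0.83·9.340 = 7.752
Arc 7: start y=0.000, vy=7.752 → t=1.580, apex=3.063, x_land=67.070, impact vy=-7.752
  bounce: vy ← 0.83·7.752 = 6.434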